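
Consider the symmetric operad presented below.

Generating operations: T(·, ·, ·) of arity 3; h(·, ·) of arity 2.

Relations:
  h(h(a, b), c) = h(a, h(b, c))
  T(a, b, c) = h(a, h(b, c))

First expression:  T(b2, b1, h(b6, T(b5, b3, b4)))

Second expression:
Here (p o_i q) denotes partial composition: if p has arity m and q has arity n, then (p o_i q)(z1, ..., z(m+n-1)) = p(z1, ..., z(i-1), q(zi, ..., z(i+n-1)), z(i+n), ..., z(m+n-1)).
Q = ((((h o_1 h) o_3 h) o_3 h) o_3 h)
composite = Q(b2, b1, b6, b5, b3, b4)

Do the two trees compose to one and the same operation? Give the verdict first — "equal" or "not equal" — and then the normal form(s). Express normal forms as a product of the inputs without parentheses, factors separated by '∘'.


equal; both compose to b2 ∘ b1 ∘ b6 ∘ b5 ∘ b3 ∘ b4

In normal form, the first expression is b2 ∘ b1 ∘ b6 ∘ b5 ∘ b3 ∘ b4
In normal form, the second expression is b2 ∘ b1 ∘ b6 ∘ b5 ∘ b3 ∘ b4
Same normal form: equal.


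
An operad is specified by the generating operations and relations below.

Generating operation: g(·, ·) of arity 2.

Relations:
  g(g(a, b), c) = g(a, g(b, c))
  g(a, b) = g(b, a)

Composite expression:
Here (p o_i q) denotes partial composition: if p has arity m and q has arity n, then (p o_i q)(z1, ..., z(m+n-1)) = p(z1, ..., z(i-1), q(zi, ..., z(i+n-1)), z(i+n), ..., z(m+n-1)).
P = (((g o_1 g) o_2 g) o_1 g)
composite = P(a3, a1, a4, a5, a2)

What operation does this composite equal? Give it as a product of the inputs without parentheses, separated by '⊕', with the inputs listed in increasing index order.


Any arrangement under g is one operation, so sort the a-inputs.
g(a3, a1) flattens to a3 ⊕ a1
g(a4, a5) flattens to a4 ⊕ a5
g(g(a3, a1), g(a4, a5)) flattens to a3 ⊕ a1 ⊕ a4 ⊕ a5
g(g(g(a3, a1), g(a4, a5)), a2) flattens to a3 ⊕ a1 ⊕ a4 ⊕ a5 ⊕ a2
commutativity sorts the factors: a1 ⊕ a2 ⊕ a3 ⊕ a4 ⊕ a5

a1 ⊕ a2 ⊕ a3 ⊕ a4 ⊕ a5


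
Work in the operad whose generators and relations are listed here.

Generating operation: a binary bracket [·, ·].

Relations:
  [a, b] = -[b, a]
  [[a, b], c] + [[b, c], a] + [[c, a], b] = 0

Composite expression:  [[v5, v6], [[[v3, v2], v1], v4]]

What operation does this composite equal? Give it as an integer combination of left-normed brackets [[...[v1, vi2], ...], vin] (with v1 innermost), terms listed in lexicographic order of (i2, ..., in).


-[[[[[v1, v2], v3], v4], v5], v6] + [[[[[v1, v2], v3], v4], v6], v5] + [[[[[v1, v3], v2], v4], v5], v6] - [[[[[v1, v3], v2], v4], v6], v5]

Left-normed coefficients sit on the v1-initial expansion words.
Composite bracket: [[v5, v6], [[[v3, v2], v1], v4]]
Expanding via [a, b] = ab - ba: 32 signed words (2^5 = 32).
The v1-initial words carry the normal form:
  word v1v2v3v4v5v6 has sign -1, contributing -[[[[[v1, v2], v3], v4], v5], v6]
  word v1v2v3v4v6v5 has sign +1, contributing +[[[[[v1, v2], v3], v4], v6], v5]
  word v1v3v2v4v5v6 has sign +1, contributing +[[[[[v1, v3], v2], v4], v5], v6]
  word v1v3v2v4v6v5 has sign -1, contributing -[[[[[v1, v3], v2], v4], v6], v5]


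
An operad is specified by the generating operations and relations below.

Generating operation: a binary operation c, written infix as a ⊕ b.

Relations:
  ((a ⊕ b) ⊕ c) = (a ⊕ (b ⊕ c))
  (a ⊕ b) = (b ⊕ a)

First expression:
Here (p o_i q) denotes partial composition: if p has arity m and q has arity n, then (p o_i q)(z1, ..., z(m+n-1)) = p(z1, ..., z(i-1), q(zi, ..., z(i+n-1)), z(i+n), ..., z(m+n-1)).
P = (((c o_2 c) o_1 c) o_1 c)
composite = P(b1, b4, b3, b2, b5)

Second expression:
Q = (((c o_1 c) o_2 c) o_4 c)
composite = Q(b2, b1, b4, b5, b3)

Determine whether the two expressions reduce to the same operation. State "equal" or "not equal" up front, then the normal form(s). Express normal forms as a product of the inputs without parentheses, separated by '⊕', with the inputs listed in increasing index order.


The first composite normalizes to b1 ⊕ b2 ⊕ b3 ⊕ b4 ⊕ b5
The second composite normalizes to b1 ⊕ b2 ⊕ b3 ⊕ b4 ⊕ b5
Same normal form: equal.

equal; both compose to b1 ⊕ b2 ⊕ b3 ⊕ b4 ⊕ b5


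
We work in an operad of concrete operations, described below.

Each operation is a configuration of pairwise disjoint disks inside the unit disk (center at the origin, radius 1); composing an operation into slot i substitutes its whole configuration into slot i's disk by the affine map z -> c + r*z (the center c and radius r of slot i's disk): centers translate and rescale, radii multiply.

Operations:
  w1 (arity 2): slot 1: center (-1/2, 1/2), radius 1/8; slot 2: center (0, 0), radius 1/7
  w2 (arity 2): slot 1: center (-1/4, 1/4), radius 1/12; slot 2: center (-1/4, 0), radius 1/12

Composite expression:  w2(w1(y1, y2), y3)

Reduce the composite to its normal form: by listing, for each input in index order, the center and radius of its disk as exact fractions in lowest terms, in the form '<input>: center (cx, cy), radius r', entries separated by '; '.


y1: center (-7/24, 7/24), radius 1/96; y2: center (-1/4, 1/4), radius 1/84; y3: center (-1/4, 0), radius 1/12

Below w2, radii multiply path by path; the y-disk centers shift.
input y1: composing its 2 substitution steps yields center (-7/24, 7/24), radius 1/96
input y2: composing its 2 substitution steps yields center (-1/4, 1/4), radius 1/84
input y3: composing its 1 substitution step yields center (-1/4, 0), radius 1/12


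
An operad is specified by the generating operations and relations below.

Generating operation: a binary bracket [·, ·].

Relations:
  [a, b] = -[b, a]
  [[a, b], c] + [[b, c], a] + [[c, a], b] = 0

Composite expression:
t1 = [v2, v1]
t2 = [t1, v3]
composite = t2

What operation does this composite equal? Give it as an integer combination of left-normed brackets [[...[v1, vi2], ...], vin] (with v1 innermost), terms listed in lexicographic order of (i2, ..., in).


A multilinear Lie element is pinned by v1-initial words (v1 innermost).
Composite bracket: [[v2, v1], v3]
Each bracket splits as ab - ba, giving 4 signed words (2^2 = 4).
Keep just the words that open with v1:
  from v1v2v3, sign -1: term -[[v1, v2], v3]

-[[v1, v2], v3]


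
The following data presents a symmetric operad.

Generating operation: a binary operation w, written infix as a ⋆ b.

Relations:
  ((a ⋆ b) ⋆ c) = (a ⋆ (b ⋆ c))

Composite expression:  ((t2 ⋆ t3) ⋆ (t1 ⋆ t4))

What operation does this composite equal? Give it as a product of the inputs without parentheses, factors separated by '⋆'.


t2 ⋆ t3 ⋆ t1 ⋆ t4

Every regrouping of w is equal, so read the t-inputs in written order.
(t2 ⋆ t3) flattens to t2 ⋆ t3
(t1 ⋆ t4) flattens to t1 ⋆ t4
((t2 ⋆ t3) ⋆ (t1 ⋆ t4)) flattens to t2 ⋆ t3 ⋆ t1 ⋆ t4


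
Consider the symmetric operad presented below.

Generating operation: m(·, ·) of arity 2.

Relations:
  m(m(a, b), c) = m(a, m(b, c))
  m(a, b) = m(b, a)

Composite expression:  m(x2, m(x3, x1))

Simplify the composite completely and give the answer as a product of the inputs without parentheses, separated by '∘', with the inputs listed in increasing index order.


x1 ∘ x2 ∘ x3

With m associative and commutative, the x-input set is all that matters.
m(x3, x1) linearizes to x3 ∘ x1
m(x2, m(x3, x1)) linearizes to x2 ∘ x3 ∘ x1
commutativity sorts the factors: x1 ∘ x2 ∘ x3


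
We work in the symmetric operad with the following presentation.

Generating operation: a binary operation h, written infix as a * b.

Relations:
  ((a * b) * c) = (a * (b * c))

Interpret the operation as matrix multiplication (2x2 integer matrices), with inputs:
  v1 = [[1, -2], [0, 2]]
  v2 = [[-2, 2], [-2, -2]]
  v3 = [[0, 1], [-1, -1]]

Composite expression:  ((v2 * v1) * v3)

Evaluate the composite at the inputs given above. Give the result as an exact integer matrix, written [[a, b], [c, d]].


[[-8, -10], [0, -2]]

(v2 * v1) = [[-2, 8], [-2, 0]]
((v2 * v1) * v3) = [[-8, -10], [0, -2]]


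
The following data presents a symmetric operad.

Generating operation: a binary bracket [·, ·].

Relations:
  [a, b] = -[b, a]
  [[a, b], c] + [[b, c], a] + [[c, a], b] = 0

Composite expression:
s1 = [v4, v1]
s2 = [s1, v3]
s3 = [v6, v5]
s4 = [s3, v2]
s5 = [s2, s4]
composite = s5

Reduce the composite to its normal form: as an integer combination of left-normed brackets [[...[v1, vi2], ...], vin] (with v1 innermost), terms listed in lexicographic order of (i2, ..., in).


-[[[[[v1, v4], v3], v2], v5], v6] + [[[[[v1, v4], v3], v2], v6], v5] + [[[[[v1, v4], v3], v5], v6], v2] - [[[[[v1, v4], v3], v6], v5], v2]

Expand each bracket as ab - ba; the v1-initial words give the coefficients.
Composite bracket: [[[v4, v1], v3], [[v6, v5], v2]]
Applying ab - ba throughout gives 32 signed words (2^5 = 32).
Words beginning with v1 determine it all:
  v1v4v3v2v5v6 (sign -1) contributes -[[[[[v1, v4], v3], v2], v5], v6]
  v1v4v3v2v6v5 (sign +1) contributes +[[[[[v1, v4], v3], v2], v6], v5]
  v1v4v3v5v6v2 (sign +1) contributes +[[[[[v1, v4], v3], v5], v6], v2]
  v1v4v3v6v5v2 (sign -1) contributes -[[[[[v1, v4], v3], v6], v5], v2]


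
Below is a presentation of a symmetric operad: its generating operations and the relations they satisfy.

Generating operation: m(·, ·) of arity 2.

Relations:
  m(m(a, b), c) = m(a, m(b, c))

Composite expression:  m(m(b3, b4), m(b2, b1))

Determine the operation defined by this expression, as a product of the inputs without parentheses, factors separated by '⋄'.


b3 ⋄ b4 ⋄ b2 ⋄ b1

Under associativity of m, the answer is the b's in reading order.
m(b3, b4) flattens to b3 ⋄ b4
m(b2, b1) flattens to b2 ⋄ b1
m(m(b3, b4), m(b2, b1)) flattens to b3 ⋄ b4 ⋄ b2 ⋄ b1


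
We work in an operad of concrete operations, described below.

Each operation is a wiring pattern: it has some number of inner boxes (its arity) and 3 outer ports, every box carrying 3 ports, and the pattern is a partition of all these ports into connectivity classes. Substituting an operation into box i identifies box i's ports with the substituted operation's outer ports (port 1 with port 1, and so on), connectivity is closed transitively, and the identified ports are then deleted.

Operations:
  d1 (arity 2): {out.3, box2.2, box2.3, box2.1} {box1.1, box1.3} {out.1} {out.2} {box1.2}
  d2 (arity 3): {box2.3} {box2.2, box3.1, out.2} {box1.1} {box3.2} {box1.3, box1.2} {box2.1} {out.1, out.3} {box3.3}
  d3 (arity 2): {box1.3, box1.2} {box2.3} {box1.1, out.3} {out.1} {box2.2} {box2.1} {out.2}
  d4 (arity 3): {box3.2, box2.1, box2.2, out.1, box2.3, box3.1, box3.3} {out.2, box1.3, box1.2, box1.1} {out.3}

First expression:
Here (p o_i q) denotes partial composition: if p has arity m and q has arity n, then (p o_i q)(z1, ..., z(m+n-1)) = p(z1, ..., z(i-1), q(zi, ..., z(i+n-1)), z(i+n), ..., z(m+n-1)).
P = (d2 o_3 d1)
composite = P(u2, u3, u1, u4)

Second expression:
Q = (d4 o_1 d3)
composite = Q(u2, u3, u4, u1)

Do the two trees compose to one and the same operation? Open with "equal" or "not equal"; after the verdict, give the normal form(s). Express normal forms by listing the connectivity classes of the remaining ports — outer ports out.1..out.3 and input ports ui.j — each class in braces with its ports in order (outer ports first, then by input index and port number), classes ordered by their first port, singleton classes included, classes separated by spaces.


not equal — first {out.1, out.3} {out.2, u3.2} {u1.1, u1.3} {u1.2} {u2.1} {u2.2, u2.3} {u3.1} {u3.3} {u4.1, u4.2, u4.3}, second {out.1, u1.1, u1.2, u1.3, u4.1, u4.2, u4.3} {out.2, u2.1} {out.3} {u2.2, u2.3} {u3.1} {u3.2} {u3.3}


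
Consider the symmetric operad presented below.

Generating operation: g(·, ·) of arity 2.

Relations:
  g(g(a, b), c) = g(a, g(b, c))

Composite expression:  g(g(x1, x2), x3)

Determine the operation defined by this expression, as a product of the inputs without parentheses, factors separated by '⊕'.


Associativity of g dissolves the nesting; only the x-input order survives.
g(x1, x2) flattens to x1 ⊕ x2
g(g(x1, x2), x3) flattens to x1 ⊕ x2 ⊕ x3

x1 ⊕ x2 ⊕ x3


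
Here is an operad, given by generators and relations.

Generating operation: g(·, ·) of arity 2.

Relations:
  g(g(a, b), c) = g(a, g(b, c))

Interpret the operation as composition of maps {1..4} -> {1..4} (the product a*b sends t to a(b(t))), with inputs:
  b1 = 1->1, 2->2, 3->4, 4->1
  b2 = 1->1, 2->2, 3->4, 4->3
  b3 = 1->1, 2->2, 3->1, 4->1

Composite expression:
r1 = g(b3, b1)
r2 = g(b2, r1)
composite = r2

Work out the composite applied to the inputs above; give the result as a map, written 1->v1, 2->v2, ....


g(b3, b1) = 1->1, 2->2, 3->1, 4->1
g(b2, g(b3, b1)) = 1->1, 2->2, 3->1, 4->1

1->1, 2->2, 3->1, 4->1


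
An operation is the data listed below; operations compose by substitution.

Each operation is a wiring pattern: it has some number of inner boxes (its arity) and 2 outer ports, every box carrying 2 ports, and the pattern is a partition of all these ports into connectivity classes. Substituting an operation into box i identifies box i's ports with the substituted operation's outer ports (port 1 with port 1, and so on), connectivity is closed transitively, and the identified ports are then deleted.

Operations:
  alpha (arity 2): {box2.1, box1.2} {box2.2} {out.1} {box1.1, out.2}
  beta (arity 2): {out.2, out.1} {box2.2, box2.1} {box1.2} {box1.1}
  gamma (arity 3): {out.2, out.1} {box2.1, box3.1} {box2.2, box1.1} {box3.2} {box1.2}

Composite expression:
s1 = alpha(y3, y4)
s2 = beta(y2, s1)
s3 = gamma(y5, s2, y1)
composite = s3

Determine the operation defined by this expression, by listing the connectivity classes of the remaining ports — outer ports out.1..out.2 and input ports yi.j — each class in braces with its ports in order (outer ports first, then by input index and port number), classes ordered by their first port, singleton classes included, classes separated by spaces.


{out.1, out.2} {y1.1, y5.1} {y1.2} {y2.1} {y2.2} {y3.1} {y3.2, y4.1} {y4.2} {y5.2}

Connectivity passes through glued gamma-boundaries; trace each wire chain.
alpha over (y3, y4) gives {out.1} {out.2, y3.1} {y3.2, y4.1} {y4.2}, out.j being that stage's outer ports
beta over (y2, y3, y4) gives {out.1, out.2} {y2.1} {y2.2} {y3.1} {y3.2, y4.1} {y4.2}, out.j being that stage's outer ports
gamma over (y5, y2, y3, y4, y1) gives {out.1, out.2} {y1.1, y5.1} {y1.2} {y2.1} {y2.2} {y3.1} {y3.2, y4.1} {y4.2} {y5.2}, out.j being that stage's outer ports


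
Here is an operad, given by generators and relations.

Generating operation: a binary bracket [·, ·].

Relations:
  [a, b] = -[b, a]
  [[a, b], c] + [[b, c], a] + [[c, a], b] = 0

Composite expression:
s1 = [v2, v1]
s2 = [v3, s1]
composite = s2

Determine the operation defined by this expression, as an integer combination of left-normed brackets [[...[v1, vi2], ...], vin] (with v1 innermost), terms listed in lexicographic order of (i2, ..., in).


[[v1, v2], v3]

Left-normed coefficients sit on the v1-initial expansion words.
Composite bracket: [v3, [v2, v1]]
Expanding via [a, b] = ab - ba: 4 signed words (2^2 = 4).
Coefficients come from the v1-initial words:
  sign of v1v2v3 is +1, so it contributes +[[v1, v2], v3]


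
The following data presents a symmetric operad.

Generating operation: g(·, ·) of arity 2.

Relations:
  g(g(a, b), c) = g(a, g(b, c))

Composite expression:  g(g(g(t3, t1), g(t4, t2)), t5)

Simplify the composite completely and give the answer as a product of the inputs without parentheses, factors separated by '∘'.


t3 ∘ t1 ∘ t4 ∘ t2 ∘ t5

Every regrouping of g is equal, so read the t-inputs in written order.
g(t3, t1) collapses to t3 ∘ t1
g(t4, t2) collapses to t4 ∘ t2
g(g(t3, t1), g(t4, t2)) collapses to t3 ∘ t1 ∘ t4 ∘ t2
g(g(g(t3, t1), g(t4, t2)), t5) collapses to t3 ∘ t1 ∘ t4 ∘ t2 ∘ t5


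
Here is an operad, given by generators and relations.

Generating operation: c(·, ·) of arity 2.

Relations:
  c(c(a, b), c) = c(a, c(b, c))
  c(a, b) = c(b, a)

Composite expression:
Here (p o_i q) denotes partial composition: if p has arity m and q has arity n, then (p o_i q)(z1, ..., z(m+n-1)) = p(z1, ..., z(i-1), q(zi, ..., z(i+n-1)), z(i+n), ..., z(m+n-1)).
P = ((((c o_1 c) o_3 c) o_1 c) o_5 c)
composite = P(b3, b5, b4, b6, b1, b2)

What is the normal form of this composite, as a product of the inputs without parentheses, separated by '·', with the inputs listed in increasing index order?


Any arrangement under c is one operation, so sort the b-inputs.
c(b3, b5) linearizes to b3 · b5
c(c(b3, b5), b4) linearizes to b3 · b5 · b4
c(b1, b2) linearizes to b1 · b2
c(b6, c(b1, b2)) linearizes to b6 · b1 · b2
c(c(c(b3, b5), b4), c(b6, c(b1, b2))) linearizes to b3 · b5 · b4 · b6 · b1 · b2
sorting the factors by input index: b1 · b2 · b3 · b4 · b5 · b6

b1 · b2 · b3 · b4 · b5 · b6


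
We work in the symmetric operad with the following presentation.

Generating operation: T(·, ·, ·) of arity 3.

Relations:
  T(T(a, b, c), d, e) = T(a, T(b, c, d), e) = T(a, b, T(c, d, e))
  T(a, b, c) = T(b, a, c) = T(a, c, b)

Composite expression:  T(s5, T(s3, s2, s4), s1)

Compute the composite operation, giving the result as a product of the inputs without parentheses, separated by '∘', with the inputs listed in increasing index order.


Both nesting and order wash out for T; what remains is which s's occur.
T(s3, s2, s4) linearizes to s3 ∘ s2 ∘ s4
T(s5, T(s3, s2, s4), s1) linearizes to s5 ∘ s3 ∘ s2 ∘ s4 ∘ s1
commutativity sorts the factors: s1 ∘ s2 ∘ s3 ∘ s4 ∘ s5

s1 ∘ s2 ∘ s3 ∘ s4 ∘ s5


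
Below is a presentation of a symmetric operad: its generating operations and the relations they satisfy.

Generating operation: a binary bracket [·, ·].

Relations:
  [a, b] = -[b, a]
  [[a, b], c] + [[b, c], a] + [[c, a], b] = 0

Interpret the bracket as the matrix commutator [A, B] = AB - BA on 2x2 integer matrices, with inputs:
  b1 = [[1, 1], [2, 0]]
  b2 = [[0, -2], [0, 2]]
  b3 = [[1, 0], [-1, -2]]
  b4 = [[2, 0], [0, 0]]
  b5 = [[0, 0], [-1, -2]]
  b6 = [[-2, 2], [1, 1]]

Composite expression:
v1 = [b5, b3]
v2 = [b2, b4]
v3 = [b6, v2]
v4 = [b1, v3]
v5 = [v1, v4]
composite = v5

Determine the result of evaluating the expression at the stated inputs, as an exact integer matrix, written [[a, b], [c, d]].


[[-4, 0], [-48, 4]]


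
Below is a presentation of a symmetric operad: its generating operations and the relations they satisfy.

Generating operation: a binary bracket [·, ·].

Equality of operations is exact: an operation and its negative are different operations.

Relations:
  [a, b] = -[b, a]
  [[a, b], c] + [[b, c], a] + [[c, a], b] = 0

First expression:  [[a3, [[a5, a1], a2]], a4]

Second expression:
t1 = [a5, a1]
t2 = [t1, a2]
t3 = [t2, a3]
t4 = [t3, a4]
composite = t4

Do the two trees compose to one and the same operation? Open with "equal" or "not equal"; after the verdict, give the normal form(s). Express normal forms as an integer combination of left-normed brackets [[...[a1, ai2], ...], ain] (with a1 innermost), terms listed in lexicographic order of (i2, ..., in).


not equal; first: [[[[a1, a5], a2], a3], a4]; second: -[[[[a1, a5], a2], a3], a4]

The first expression, normalized: [[[[a1, a5], a2], a3], a4]
The second expression, normalized: -[[[[a1, a5], a2], a3], a4]
Different reductions; not equal.


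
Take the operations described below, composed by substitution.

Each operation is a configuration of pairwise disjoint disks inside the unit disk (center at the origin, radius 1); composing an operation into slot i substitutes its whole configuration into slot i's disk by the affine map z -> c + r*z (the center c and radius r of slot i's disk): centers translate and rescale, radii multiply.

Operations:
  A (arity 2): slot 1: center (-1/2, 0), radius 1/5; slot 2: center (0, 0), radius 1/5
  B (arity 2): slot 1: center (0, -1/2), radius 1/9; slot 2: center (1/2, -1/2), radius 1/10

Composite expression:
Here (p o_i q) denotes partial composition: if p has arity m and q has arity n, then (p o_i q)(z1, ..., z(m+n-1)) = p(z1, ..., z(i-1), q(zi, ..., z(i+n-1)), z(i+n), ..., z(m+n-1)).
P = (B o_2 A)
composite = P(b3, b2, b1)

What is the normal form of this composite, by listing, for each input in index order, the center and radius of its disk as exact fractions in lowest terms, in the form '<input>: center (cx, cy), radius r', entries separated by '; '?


Nesting under B composes maps z -> c + r*z down each b-path.
b3 passes through 1 substitution, ending at center (0, -1/2), radius 1/9
b2 passes through 2 substitutions, ending at center (9/20, -1/2), radius 1/50
b1 passes through 2 substitutions, ending at center (1/2, -1/2), radius 1/50

b1: center (1/2, -1/2), radius 1/50; b2: center (9/20, -1/2), radius 1/50; b3: center (0, -1/2), radius 1/9


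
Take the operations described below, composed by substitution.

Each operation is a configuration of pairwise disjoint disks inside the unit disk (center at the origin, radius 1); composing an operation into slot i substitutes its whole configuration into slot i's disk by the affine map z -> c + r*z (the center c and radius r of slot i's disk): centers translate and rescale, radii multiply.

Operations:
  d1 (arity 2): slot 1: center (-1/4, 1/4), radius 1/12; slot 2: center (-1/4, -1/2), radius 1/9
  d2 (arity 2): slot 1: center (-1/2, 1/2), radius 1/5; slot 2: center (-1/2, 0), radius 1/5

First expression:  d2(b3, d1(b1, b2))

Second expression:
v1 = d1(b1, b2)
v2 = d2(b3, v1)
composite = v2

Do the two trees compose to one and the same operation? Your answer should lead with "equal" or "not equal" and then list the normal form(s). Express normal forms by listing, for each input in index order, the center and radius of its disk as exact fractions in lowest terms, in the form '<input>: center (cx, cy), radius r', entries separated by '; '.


equal; both compose to b1: center (-11/20, 1/20), radius 1/60; b2: center (-11/20, -1/10), radius 1/45; b3: center (-1/2, 1/2), radius 1/5

In normal form, the first expression is b1: center (-11/20, 1/20), radius 1/60; b2: center (-11/20, -1/10), radius 1/45; b3: center (-1/2, 1/2), radius 1/5
In normal form, the second expression is b1: center (-11/20, 1/20), radius 1/60; b2: center (-11/20, -1/10), radius 1/45; b3: center (-1/2, 1/2), radius 1/5
Both agree, so they are equal.


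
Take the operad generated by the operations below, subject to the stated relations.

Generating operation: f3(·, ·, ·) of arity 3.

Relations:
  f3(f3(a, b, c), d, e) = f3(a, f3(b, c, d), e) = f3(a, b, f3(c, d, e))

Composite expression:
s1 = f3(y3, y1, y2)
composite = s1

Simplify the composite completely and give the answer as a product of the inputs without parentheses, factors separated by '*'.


y3 * y1 * y2

Under associativity of f3, the answer is the y's in reading order.
f3(y3, y1, y2) reduces to y3 * y1 * y2


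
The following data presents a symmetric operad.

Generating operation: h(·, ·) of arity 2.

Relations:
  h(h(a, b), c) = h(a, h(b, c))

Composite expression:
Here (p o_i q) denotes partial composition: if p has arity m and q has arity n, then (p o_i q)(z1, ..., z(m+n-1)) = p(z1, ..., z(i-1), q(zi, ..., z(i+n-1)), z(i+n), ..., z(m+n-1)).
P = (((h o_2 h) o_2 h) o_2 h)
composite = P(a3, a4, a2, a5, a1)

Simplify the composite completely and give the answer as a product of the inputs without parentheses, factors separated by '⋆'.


Under associativity of h, the answer is the a's in reading order.
h(a4, a2) reduces to a4 ⋆ a2
h(h(a4, a2), a5) reduces to a4 ⋆ a2 ⋆ a5
h(h(h(a4, a2), a5), a1) reduces to a4 ⋆ a2 ⋆ a5 ⋆ a1
h(a3, h(h(h(a4, a2), a5), a1)) reduces to a3 ⋆ a4 ⋆ a2 ⋆ a5 ⋆ a1

a3 ⋆ a4 ⋆ a2 ⋆ a5 ⋆ a1


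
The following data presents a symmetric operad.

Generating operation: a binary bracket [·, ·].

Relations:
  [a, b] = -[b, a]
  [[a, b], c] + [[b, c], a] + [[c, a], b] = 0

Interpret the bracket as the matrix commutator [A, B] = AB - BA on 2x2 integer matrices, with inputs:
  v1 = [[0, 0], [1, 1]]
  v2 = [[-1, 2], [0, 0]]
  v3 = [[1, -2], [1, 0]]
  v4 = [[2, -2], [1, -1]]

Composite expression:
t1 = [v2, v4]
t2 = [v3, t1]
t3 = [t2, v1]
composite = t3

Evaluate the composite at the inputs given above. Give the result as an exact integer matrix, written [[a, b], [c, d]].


[[4, 4], [-7, -4]]

[v2, v4] = [[2, -4], [1, -2]]
[v3, [v2, v4]] = [[2, 4], [3, -2]]
[[v3, [v2, v4]], v1] = [[4, 4], [-7, -4]]


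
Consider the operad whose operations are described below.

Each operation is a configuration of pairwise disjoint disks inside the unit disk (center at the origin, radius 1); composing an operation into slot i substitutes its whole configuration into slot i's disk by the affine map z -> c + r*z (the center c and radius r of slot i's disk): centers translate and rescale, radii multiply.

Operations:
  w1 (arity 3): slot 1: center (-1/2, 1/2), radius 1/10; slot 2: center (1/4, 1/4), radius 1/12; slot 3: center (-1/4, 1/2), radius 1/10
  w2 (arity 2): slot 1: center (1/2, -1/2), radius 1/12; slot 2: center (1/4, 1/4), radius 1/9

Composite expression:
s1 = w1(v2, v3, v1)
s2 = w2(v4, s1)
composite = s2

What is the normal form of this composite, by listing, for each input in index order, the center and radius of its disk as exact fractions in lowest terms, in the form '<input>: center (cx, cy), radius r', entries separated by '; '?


Each v-disk chains the slot maps above it in w2; radii multiply.
input v4: composing its 1 substitution step yields center (1/2, -1/2), radius 1/12
input v2: composing its 2 substitution steps yields center (7/36, 11/36), radius 1/90
input v3: composing its 2 substitution steps yields center (5/18, 5/18), radius 1/108
input v1: composing its 2 substitution steps yields center (2/9, 11/36), radius 1/90

v1: center (2/9, 11/36), radius 1/90; v2: center (7/36, 11/36), radius 1/90; v3: center (5/18, 5/18), radius 1/108; v4: center (1/2, -1/2), radius 1/12


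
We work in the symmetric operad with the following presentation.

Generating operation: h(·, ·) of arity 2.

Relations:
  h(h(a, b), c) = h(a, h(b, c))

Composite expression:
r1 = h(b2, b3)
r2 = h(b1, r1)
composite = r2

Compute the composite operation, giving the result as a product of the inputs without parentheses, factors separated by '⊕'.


Under associativity of h, the answer is the b's in reading order.
h(b2, b3) unparenthesizes to b2 ⊕ b3
h(b1, h(b2, b3)) unparenthesizes to b1 ⊕ b2 ⊕ b3

b1 ⊕ b2 ⊕ b3


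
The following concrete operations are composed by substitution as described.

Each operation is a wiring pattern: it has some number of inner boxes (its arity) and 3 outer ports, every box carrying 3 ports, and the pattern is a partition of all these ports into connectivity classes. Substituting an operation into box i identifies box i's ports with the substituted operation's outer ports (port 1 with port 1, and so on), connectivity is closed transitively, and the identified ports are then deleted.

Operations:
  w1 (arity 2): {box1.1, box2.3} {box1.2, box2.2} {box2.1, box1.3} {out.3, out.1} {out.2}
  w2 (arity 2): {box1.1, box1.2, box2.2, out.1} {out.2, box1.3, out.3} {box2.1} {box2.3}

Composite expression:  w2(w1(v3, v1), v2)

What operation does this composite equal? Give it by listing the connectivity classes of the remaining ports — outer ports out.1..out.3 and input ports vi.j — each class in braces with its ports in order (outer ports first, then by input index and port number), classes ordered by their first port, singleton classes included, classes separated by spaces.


{out.1, out.2, out.3, v2.2} {v1.1, v3.3} {v1.2, v3.2} {v1.3, v3.1} {v2.1} {v2.3}

Treat the ports identified at w2 as solder joints: merge, then drop.
w1 over (v3, v1) gives {out.1, out.3} {out.2} {v1.1, v3.3} {v1.2, v3.2} {v1.3, v3.1}, out.j being that stage's outer ports
w2 over (v3, v1, v2) gives {out.1, out.2, out.3, v2.2} {v1.1, v3.3} {v1.2, v3.2} {v1.3, v3.1} {v2.1} {v2.3}, out.j being that stage's outer ports


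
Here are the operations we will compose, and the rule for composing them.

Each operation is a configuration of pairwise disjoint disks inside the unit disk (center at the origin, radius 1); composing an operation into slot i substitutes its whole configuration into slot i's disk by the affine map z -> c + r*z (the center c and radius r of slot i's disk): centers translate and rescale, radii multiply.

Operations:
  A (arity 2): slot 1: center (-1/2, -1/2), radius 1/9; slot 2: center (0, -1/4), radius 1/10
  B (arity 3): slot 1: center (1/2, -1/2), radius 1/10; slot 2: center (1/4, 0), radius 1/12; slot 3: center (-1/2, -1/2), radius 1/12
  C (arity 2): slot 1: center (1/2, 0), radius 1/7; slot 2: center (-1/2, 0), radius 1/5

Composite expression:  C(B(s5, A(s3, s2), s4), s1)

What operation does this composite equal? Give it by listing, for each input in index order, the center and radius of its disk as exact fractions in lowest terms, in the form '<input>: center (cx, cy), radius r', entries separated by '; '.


s1: center (-1/2, 0), radius 1/5; s2: center (15/28, -1/336), radius 1/840; s3: center (89/168, -1/168), radius 1/756; s4: center (3/7, -1/14), radius 1/84; s5: center (4/7, -1/14), radius 1/70

Only the slot chain above each s matters under C; compose those maps.
input s5: composing its 2 substitution steps yields center (4/7, -1/14), radius 1/70
input s3: composing its 3 substitution steps yields center (89/168, -1/168), radius 1/756
input s2: composing its 3 substitution steps yields center (15/28, -1/336), radius 1/840
input s4: composing its 2 substitution steps yields center (3/7, -1/14), radius 1/84
input s1: composing its 1 substitution step yields center (-1/2, 0), radius 1/5


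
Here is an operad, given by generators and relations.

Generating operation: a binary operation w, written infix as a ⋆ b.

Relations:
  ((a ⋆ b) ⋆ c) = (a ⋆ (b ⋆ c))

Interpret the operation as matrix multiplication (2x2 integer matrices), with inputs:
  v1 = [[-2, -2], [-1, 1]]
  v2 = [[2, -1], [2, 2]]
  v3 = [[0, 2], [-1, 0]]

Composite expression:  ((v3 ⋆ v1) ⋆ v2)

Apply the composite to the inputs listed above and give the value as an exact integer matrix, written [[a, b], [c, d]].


[[0, 6], [8, 2]]

(v3 ⋆ v1) = [[-2, 2], [2, 2]]
((v3 ⋆ v1) ⋆ v2) = [[0, 6], [8, 2]]


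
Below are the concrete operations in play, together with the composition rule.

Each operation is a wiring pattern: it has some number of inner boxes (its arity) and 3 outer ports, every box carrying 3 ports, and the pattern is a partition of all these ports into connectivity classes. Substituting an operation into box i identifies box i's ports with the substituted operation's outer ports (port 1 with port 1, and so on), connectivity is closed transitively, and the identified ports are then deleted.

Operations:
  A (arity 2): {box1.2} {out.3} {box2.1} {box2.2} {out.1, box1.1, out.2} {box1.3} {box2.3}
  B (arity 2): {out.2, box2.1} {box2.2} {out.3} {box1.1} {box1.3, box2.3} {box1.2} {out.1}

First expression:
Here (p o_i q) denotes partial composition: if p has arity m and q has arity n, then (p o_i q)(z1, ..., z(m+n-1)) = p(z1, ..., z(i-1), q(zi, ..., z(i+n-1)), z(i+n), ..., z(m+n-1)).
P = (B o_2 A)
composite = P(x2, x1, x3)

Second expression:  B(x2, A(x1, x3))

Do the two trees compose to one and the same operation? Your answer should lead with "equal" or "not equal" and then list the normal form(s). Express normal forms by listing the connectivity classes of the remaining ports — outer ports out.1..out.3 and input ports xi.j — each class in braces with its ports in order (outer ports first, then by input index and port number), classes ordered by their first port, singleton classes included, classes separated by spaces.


equal: each reduces to {out.1} {out.2, x1.1} {out.3} {x1.2} {x1.3} {x2.1} {x2.2} {x2.3} {x3.1} {x3.2} {x3.3}

Reducing the first expression gives {out.1} {out.2, x1.1} {out.3} {x1.2} {x1.3} {x2.1} {x2.2} {x2.3} {x3.1} {x3.2} {x3.3}
Reducing the second expression gives {out.1} {out.2, x1.1} {out.3} {x1.2} {x1.3} {x2.1} {x2.2} {x2.3} {x3.1} {x3.2} {x3.3}
One common form — equal.


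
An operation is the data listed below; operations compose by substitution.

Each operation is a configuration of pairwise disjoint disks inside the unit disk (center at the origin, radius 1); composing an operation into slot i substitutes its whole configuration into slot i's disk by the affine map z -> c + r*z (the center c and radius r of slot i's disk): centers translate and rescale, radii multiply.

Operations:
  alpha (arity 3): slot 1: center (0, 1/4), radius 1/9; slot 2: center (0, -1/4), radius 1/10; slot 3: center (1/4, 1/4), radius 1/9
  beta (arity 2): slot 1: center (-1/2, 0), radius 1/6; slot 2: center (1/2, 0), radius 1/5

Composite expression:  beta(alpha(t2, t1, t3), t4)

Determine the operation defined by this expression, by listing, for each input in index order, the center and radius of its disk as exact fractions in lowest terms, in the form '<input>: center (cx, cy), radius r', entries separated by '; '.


t1: center (-1/2, -1/24), radius 1/60; t2: center (-1/2, 1/24), radius 1/54; t3: center (-11/24, 1/24), radius 1/54; t4: center (1/2, 0), radius 1/5

Below beta, radii multiply path by path; the t-disk centers shift.
t2 passes through 2 substitutions, ending at center (-1/2, 1/24), radius 1/54
t1 passes through 2 substitutions, ending at center (-1/2, -1/24), radius 1/60
t3 passes through 2 substitutions, ending at center (-11/24, 1/24), radius 1/54
t4 passes through 1 substitution, ending at center (1/2, 0), radius 1/5


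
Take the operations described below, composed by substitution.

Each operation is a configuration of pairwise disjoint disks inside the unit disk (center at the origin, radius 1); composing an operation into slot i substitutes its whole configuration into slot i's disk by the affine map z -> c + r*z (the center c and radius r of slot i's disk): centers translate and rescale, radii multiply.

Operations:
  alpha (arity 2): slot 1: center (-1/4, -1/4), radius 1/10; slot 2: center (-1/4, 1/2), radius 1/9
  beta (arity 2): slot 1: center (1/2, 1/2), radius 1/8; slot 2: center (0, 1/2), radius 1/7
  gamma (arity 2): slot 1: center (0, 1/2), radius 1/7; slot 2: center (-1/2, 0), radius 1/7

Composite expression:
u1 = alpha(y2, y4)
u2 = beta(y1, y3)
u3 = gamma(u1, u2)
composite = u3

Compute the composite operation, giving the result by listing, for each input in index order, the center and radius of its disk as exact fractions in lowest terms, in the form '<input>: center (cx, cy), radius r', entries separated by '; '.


y1: center (-3/7, 1/14), radius 1/56; y2: center (-1/28, 13/28), radius 1/70; y3: center (-1/2, 1/14), radius 1/49; y4: center (-1/28, 4/7), radius 1/63


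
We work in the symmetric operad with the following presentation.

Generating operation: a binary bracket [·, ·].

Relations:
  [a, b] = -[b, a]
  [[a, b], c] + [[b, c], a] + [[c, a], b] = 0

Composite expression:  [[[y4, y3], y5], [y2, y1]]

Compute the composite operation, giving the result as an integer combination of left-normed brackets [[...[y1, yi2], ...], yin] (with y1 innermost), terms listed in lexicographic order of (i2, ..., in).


-[[[[y1, y2], y3], y4], y5] + [[[[y1, y2], y4], y3], y5] + [[[[y1, y2], y5], y3], y4] - [[[[y1, y2], y5], y4], y3]

Left-normed coefficients sit on the y1-initial expansion words.
Composite bracket: [[[y4, y3], y5], [y2, y1]]
Each bracket splits as ab - ba, giving 16 signed words (2^4 = 16).
Keep just the words that open with y1:
  the word y1y2y3y4y5 carries sign -1 and contributes -[[[[y1, y2], y3], y4], y5]
  the word y1y2y4y3y5 carries sign +1 and contributes +[[[[y1, y2], y4], y3], y5]
  the word y1y2y5y3y4 carries sign +1 and contributes +[[[[y1, y2], y5], y3], y4]
  the word y1y2y5y4y3 carries sign -1 and contributes -[[[[y1, y2], y5], y4], y3]


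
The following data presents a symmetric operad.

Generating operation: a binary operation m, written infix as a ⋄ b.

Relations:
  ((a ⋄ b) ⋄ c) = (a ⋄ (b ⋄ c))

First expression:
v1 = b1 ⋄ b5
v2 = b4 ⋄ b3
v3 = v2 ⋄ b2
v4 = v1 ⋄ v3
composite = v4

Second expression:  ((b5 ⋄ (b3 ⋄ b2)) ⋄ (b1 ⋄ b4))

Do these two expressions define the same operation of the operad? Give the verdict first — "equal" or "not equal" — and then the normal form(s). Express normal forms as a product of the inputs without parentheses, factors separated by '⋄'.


not equal; the first gives b1 ⋄ b5 ⋄ b4 ⋄ b3 ⋄ b2 and the second b5 ⋄ b3 ⋄ b2 ⋄ b1 ⋄ b4


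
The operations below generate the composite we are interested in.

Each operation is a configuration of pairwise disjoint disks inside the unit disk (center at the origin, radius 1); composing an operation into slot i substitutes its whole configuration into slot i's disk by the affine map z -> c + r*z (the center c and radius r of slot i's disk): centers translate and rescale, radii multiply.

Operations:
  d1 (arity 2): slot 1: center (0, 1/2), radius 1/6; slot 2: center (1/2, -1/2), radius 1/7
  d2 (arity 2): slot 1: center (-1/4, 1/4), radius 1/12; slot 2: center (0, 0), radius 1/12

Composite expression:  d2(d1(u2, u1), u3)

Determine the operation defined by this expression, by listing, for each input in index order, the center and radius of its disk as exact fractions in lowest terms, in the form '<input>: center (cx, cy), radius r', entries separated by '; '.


u1: center (-5/24, 5/24), radius 1/84; u2: center (-1/4, 7/24), radius 1/72; u3: center (0, 0), radius 1/12

Only the slot chain above each u matters under d2; compose those maps.
u2 passes through 2 substitutions, ending at center (-1/4, 7/24), radius 1/72
u1 passes through 2 substitutions, ending at center (-5/24, 5/24), radius 1/84
u3 passes through 1 substitution, ending at center (0, 0), radius 1/12


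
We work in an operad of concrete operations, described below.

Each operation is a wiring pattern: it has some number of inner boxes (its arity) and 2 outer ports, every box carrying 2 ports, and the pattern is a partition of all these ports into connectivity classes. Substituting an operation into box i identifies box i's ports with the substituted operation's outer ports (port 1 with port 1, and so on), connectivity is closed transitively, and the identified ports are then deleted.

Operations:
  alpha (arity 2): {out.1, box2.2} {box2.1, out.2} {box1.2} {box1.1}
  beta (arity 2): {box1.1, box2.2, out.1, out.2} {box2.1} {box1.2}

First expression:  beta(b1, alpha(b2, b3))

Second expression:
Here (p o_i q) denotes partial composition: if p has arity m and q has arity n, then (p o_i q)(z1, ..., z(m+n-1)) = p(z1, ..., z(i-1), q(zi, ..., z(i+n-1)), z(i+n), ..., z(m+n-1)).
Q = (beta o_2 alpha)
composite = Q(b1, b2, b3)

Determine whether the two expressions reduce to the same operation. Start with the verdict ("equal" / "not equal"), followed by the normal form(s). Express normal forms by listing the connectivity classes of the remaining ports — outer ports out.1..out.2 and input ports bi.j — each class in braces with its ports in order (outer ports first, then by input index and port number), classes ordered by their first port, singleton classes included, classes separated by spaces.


equal: each reduces to {out.1, out.2, b1.1, b3.1} {b1.2} {b2.1} {b2.2} {b3.2}

The first composite normalizes to {out.1, out.2, b1.1, b3.1} {b1.2} {b2.1} {b2.2} {b3.2}
The second composite normalizes to {out.1, out.2, b1.1, b3.1} {b1.2} {b2.1} {b2.2} {b3.2}
Identical normal forms: equal.


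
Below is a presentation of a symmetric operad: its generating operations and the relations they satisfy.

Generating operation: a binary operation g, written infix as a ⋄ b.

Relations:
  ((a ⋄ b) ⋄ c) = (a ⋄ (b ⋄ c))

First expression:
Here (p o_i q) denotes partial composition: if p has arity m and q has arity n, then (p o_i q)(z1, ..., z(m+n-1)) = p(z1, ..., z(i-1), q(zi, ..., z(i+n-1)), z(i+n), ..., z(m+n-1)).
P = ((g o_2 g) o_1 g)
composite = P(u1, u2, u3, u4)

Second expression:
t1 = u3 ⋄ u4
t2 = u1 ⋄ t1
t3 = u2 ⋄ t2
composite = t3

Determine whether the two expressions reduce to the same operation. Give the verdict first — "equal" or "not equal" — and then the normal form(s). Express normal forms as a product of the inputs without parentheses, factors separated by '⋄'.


In normal form, the first expression is u1 ⋄ u2 ⋄ u3 ⋄ u4
In normal form, the second expression is u2 ⋄ u1 ⋄ u3 ⋄ u4
The forms do not match — not equal.

not equal; first: u1 ⋄ u2 ⋄ u3 ⋄ u4; second: u2 ⋄ u1 ⋄ u3 ⋄ u4
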